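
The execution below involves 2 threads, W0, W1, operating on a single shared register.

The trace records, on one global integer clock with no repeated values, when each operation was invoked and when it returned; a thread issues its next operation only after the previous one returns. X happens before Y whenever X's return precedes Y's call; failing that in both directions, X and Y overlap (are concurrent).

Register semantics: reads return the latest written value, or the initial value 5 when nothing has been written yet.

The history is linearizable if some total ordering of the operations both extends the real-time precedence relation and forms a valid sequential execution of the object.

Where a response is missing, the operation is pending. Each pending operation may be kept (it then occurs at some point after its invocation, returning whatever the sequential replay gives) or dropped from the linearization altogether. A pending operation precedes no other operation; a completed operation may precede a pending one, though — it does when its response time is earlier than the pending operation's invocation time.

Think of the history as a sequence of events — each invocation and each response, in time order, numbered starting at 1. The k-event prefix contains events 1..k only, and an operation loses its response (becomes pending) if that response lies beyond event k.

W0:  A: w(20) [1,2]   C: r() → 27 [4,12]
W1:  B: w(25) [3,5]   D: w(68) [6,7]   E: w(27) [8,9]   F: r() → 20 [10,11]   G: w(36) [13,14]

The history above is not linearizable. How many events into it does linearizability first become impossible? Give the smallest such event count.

11

events 1..10 are still linearizable — one witness is A, B, C, D, E:
1. A w(20), leaving value 20
2. B w(25), leaving value 25
3. C r() (pending, included), leaving value 25
4. D w(68), leaving value 68
5. E w(27), leaving value 27
event 11 — F's response, time 11 — after it, nothing linearizes
including or dropping the 1 pending operation (C) in any combination fails
one such order, A, B, D, E, F (pending dropped), breaks at step 5 where F r() → 20 is illegal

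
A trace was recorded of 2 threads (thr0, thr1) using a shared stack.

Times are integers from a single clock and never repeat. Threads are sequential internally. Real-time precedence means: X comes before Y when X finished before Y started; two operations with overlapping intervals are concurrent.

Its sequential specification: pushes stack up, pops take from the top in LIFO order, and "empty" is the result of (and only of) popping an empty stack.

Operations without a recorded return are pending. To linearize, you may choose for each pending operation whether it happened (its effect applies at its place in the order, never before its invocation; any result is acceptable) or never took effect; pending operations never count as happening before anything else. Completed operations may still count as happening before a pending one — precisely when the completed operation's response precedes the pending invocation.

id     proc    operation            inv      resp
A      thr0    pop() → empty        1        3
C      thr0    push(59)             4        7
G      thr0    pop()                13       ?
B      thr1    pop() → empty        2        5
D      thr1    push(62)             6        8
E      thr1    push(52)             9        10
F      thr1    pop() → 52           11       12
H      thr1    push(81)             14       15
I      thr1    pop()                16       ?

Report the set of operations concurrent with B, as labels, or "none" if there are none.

A, C

overlap test against B [2,5]: concurrent iff the interval meets 2..5
A [1,3]: concurrent
C [4,7]: concurrent
D [6,8]: after
E [9,10]: after
F [11,12]: after
G [13,…): after
H [14,15]: after
I [16,…): after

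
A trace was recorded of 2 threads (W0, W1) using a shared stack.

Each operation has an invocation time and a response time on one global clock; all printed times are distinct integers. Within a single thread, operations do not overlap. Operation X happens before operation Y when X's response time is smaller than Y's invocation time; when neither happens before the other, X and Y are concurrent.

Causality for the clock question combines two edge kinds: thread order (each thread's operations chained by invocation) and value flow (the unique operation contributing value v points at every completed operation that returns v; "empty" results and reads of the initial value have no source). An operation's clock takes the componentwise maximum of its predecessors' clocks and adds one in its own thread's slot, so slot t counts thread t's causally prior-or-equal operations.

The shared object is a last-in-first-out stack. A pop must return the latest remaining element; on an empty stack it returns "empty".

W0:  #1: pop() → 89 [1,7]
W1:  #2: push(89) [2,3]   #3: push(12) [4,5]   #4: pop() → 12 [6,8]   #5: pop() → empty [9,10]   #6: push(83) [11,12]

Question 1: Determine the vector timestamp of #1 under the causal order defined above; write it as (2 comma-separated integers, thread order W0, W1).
VC(#2, invoked at 2): no causal predecessors; +1 on W1 → (0, 1)
#3 (invocation 4): componentwise max over VC(#2)=(0, 1), +1 at W1, giving (0, 2)
#1 (invocation 1): componentwise max over VC(#2)=(0, 1), +1 at W0, giving (1, 1)
#4 (invocation 6): componentwise max over VC(#3)=(0, 2), +1 at W1, giving (0, 3)
#5 (invocation 9): componentwise max over VC(#4)=(0, 3), +1 at W1, giving (0, 4)
#6 (invocation 11): componentwise max over VC(#5)=(0, 4), +1 at W1, giving (0, 5)
target: VC(#1) = (1, 1)

(1, 1)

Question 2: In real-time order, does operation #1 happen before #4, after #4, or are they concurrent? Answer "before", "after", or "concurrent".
#1 spans [1,7], #4 spans [6,8]
the intervals overlap in both directions

concurrent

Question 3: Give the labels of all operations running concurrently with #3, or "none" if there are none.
overlap test against #3 [4,5]: concurrent iff the interval meets 4..5
#1 [1,7]: concurrent
#2 [2,3]: before
#4 [6,8]: after
#5 [9,10]: after
#6 [11,12]: after

#1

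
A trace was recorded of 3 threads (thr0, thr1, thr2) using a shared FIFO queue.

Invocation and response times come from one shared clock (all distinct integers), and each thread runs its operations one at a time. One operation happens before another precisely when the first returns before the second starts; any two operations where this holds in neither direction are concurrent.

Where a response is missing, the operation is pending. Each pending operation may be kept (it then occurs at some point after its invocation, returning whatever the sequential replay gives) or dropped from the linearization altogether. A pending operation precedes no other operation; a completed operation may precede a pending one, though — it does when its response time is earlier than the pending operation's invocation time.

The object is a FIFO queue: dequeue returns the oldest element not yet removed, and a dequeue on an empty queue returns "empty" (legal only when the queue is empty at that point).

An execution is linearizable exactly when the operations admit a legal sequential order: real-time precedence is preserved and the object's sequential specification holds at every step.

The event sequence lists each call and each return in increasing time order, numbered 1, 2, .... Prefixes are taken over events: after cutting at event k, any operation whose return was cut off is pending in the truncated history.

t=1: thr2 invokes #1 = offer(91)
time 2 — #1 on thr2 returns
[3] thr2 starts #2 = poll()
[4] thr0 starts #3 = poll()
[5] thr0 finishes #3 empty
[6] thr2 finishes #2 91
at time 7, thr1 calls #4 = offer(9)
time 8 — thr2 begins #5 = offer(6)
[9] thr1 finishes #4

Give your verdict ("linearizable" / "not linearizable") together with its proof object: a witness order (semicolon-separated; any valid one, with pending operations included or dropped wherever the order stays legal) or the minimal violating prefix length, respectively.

linearizable — witness: #1; #2; #3; #4

after step 1 (#1 offer(91)): queue <91>
after step 2 (#2 poll() → 91): queue <>
after step 3 (#3 poll() → empty): queue <>
after step 4 (#4 offer(9)): queue <9>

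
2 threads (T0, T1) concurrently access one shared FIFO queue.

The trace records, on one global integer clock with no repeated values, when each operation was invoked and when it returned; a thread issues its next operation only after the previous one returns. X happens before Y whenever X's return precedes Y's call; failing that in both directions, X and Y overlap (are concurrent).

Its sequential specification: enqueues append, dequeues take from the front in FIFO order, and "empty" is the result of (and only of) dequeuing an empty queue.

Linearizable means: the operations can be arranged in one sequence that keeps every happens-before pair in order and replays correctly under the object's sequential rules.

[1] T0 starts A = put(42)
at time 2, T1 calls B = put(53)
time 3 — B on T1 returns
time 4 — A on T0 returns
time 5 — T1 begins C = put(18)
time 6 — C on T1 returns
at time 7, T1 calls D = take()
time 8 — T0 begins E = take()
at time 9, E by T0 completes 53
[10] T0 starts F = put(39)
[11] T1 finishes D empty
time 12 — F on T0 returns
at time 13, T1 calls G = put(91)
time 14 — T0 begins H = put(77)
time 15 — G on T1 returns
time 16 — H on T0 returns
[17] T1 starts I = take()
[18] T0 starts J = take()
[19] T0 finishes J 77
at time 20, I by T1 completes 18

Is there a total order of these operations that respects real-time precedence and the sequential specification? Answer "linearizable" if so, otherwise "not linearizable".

not linearizable

prefix check: 1..10 passes, 1..11 fails once D's time-11 response joins
5 completed operations, 4 real-time-consistent orders — every FIFO queue replay fails
include/drop combinations of the 1 pending operation (F) were all tried; none helps
for example A, B, C, D, E (pending dropped) fails at step 4: D take() → empty is not legal there
for example A, B, C, E, D (pending dropped) fails at step 4: E take() → 53 is not legal there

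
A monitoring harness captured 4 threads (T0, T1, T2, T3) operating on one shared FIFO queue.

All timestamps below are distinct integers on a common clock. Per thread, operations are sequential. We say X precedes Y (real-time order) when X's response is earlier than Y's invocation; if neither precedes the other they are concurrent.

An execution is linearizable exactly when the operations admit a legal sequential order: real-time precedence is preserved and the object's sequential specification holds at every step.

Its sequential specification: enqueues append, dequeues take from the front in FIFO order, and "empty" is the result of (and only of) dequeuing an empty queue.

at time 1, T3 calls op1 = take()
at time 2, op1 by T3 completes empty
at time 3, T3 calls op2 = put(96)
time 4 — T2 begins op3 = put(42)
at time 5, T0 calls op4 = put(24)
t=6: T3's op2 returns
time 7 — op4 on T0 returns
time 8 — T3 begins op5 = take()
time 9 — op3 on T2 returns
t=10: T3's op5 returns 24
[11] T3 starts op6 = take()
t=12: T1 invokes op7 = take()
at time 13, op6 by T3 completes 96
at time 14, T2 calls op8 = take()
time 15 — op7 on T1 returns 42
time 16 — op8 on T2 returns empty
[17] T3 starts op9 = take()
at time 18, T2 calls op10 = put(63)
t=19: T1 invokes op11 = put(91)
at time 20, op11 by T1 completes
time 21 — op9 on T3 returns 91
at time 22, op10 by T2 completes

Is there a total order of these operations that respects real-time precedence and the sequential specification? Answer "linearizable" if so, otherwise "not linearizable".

one valid linearization: op1, op4, op2, op3, op5, op6, op7, op8, op11, op9, op10
after step 1 (op1 take() → empty): queue <>
after step 2 (op4 put(24)): queue <24>
after step 3 (op2 put(96)): queue <24,96>
after step 4 (op3 put(42)): queue <24,96,42>
after step 5 (op5 take() → 24): queue <96,42>
after step 6 (op6 take() → 96): queue <42>
after step 7 (op7 take() → 42): queue <>
after step 8 (op8 take() → empty): queue <>
after step 9 (op11 put(91)): queue <91>
after step 10 (op9 take() → 91): queue <>
after step 11 (op10 put(63)): queue <63>

linearizable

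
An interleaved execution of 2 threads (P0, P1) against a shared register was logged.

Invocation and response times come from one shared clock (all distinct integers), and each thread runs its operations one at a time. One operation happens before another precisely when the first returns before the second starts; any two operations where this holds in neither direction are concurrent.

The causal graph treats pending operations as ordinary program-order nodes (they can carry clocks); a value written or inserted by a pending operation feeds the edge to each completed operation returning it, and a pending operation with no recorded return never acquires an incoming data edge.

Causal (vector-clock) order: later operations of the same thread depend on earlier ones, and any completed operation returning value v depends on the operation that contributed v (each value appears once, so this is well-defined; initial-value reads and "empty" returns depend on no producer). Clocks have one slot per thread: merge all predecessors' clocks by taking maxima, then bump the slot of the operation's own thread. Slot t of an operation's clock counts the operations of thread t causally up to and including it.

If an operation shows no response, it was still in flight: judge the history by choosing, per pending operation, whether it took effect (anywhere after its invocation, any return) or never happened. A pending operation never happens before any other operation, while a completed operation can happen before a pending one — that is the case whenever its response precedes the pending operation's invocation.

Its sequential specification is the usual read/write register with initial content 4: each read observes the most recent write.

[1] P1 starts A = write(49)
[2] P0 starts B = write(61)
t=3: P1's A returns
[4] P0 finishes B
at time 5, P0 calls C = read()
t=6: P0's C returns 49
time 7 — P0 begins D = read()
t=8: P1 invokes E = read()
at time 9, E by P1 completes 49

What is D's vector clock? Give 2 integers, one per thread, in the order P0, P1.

A, invoked 1, has no incoming edges; only P1's bump applies → (0, 1)
B, invoked 2, has no incoming edges; only P0's bump applies → (1, 0)
E, invoked 8, takes VC(A)=(0, 1) under max, adds 1 for P1 → (0, 2)
C, invoked 5, takes VC(A)=(0, 1), VC(B)=(1, 0) under max, adds 1 for P0 → (2, 1)
D, invoked 7, takes VC(C)=(2, 1) under max, adds 1 for P0 → (3, 1)
target: VC(D) = (3, 1)

(3, 1)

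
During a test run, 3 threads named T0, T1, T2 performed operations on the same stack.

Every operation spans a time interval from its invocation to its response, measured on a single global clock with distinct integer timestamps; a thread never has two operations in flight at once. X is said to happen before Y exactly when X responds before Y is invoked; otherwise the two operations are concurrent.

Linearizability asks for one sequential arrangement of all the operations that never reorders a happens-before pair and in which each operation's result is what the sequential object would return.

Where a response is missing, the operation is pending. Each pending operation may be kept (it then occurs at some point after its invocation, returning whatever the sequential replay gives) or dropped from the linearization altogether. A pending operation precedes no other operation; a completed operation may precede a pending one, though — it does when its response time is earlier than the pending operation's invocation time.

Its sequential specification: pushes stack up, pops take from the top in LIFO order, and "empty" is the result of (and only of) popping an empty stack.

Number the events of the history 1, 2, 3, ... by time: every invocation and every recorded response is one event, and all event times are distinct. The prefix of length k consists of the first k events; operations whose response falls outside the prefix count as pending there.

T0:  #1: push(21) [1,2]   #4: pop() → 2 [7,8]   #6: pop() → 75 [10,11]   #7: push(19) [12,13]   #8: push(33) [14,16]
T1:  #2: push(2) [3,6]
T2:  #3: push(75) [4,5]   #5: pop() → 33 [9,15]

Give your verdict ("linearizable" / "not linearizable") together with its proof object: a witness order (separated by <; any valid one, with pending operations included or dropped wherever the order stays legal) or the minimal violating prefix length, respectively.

linearizable — witness: #1 < #3 < #2 < #4 < #6 < #7 < #8 < #5

step 1: #1 push(21) — stack <21>
step 2: #3 push(75) — stack <21,75>
step 3: #2 push(2) — stack <21,75,2>
step 4: #4 pop() → 2 — stack <21,75>
step 5: #6 pop() → 75 — stack <21>
step 6: #7 push(19) — stack <21,19>
step 7: #8 push(33) — stack <21,19,33>
step 8: #5 pop() → 33 — stack <21,19>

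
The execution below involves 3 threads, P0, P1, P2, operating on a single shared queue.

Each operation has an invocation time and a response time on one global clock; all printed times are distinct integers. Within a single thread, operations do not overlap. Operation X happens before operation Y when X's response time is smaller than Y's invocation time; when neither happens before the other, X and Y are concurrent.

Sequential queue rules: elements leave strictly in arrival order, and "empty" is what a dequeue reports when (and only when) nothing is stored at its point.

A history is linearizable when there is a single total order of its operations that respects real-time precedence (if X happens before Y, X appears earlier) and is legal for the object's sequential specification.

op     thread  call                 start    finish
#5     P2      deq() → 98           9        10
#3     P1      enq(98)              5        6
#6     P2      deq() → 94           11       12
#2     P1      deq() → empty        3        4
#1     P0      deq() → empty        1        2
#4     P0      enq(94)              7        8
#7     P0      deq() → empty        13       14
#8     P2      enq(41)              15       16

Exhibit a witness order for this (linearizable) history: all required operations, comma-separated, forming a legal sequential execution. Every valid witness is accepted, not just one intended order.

#1, #2, #3, #4, #5, #6, #7, #8

1. #1 deq() → empty, leaving queue <>
2. #2 deq() → empty, leaving queue <>
3. #3 enq(98), leaving queue <98>
4. #4 enq(94), leaving queue <98,94>
5. #5 deq() → 98, leaving queue <94>
6. #6 deq() → 94, leaving queue <>
7. #7 deq() → empty, leaving queue <>
8. #8 enq(41), leaving queue <41>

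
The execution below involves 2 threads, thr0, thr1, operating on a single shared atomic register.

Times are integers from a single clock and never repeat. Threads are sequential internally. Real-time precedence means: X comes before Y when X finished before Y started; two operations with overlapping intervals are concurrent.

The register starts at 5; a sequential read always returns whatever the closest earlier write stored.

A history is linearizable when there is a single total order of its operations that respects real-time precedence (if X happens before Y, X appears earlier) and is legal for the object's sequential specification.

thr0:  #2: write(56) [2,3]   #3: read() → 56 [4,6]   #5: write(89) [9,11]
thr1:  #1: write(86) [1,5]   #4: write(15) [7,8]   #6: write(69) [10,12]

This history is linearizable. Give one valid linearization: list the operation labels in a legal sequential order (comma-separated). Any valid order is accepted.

1. #1 write(86), leaving value 86
2. #2 write(56), leaving value 56
3. #3 read() → 56, leaving value 56
4. #4 write(15), leaving value 15
5. #5 write(89), leaving value 89
6. #6 write(69), leaving value 69

#1, #2, #3, #4, #5, #6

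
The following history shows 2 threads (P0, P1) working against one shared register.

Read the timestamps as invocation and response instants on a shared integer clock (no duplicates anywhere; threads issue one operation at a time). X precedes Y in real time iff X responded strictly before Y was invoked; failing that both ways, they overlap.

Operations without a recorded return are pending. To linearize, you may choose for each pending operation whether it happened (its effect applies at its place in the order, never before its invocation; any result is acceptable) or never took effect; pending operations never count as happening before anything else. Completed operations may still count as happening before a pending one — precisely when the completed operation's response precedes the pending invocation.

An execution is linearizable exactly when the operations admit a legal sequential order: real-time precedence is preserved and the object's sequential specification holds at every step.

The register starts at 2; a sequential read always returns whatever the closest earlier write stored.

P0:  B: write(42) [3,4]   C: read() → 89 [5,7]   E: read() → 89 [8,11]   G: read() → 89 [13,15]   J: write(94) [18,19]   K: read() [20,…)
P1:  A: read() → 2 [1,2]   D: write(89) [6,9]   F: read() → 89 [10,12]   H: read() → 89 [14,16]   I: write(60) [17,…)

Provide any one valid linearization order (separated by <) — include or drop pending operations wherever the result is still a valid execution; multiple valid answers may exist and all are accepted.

step 1: A read() → 2 — value 2
step 2: B write(42) — value 42
step 3: D write(89) — value 89
step 4: C read() → 89 — value 89
step 5: E read() → 89 — value 89
step 6: F read() → 89 — value 89
step 7: G read() → 89 — value 89
step 8: H read() → 89 — value 89
step 9: I write(60) (pending, included) — value 60
step 10: J write(94) — value 94

A < B < D < C < E < F < G < H < I < J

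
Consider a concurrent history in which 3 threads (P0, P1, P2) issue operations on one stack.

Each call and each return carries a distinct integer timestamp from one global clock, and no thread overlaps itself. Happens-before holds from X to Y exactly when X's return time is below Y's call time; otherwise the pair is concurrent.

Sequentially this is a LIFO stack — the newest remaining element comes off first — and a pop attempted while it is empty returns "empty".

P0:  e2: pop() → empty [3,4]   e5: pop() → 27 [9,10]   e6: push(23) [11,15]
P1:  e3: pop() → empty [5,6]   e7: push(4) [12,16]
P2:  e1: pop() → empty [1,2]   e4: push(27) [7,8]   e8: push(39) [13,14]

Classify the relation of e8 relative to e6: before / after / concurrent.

concurrent

e8 spans [13,14], e6 spans [11,15]
the intervals overlap in both directions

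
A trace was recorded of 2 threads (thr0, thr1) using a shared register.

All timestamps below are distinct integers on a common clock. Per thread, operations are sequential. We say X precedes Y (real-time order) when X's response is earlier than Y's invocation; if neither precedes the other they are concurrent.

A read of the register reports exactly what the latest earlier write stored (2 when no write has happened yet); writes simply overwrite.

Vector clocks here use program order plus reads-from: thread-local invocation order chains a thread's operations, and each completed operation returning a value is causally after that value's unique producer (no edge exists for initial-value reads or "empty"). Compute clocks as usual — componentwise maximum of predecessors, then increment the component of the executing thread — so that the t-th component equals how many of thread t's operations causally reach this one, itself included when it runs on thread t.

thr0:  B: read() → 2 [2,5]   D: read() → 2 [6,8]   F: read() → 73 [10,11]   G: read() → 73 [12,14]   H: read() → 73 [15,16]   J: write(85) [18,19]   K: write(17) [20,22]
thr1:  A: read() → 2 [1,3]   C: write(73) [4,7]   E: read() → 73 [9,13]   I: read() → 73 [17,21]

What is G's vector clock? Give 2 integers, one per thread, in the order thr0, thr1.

(4, 2)

invoked at 1, A has no predecessors; its own thr1 bump gives (0, 1)
invoked at 2, B has no predecessors; its own thr0 bump gives (1, 0)
from VC(A)=(0, 1), C (invoked 4) maxes components and bumps thr1 → (0, 2)
from VC(B)=(1, 0), D (invoked 6) maxes components and bumps thr0 → (2, 0)
from VC(C)=(0, 2), E (invoked 9) maxes components and bumps thr1 → (0, 3)
from VC(C)=(0, 2), VC(E)=(0, 3), I (invoked 17) maxes components and bumps thr1 → (0, 4)
from VC(C)=(0, 2), VC(D)=(2, 0), F (invoked 10) maxes components and bumps thr0 → (3, 2)
from VC(C)=(0, 2), VC(F)=(3, 2), G (invoked 12) maxes components and bumps thr0 → (4, 2)
from VC(C)=(0, 2), VC(G)=(4, 2), H (invoked 15) maxes components and bumps thr0 → (5, 2)
from VC(H)=(5, 2), J (invoked 18) maxes components and bumps thr0 → (6, 2)
from VC(J)=(6, 2), K (invoked 20) maxes components and bumps thr0 → (7, 2)
target: VC(G) = (4, 2)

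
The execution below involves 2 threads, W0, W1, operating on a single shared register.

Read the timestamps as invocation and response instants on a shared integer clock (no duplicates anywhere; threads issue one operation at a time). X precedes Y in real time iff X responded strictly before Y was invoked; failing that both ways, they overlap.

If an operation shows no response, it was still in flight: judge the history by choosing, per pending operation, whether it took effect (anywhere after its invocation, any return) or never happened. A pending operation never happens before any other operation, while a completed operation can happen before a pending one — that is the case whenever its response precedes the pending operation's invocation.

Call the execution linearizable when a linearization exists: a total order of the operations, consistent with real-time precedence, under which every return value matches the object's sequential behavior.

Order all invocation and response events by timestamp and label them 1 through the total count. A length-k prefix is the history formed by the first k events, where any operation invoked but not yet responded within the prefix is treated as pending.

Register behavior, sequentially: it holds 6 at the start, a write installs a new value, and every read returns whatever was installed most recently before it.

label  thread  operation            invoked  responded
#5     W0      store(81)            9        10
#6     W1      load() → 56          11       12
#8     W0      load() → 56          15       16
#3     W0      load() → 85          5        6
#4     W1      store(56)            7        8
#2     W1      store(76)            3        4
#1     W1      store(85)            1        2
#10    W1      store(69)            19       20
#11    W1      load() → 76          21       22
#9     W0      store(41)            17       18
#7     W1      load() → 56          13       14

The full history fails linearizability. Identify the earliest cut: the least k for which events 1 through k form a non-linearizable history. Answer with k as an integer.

6

events 1..5 are still linearizable — one witness is #1, #2:
step 1: #1 store(85) — value 85
step 2: #2 store(76) — value 76
adding event 6 (#3 responds at 6) leaves no legal real-time order
sample order #1, #2, #3 stalls at step 3 — #3 load() → 85 has no legal effect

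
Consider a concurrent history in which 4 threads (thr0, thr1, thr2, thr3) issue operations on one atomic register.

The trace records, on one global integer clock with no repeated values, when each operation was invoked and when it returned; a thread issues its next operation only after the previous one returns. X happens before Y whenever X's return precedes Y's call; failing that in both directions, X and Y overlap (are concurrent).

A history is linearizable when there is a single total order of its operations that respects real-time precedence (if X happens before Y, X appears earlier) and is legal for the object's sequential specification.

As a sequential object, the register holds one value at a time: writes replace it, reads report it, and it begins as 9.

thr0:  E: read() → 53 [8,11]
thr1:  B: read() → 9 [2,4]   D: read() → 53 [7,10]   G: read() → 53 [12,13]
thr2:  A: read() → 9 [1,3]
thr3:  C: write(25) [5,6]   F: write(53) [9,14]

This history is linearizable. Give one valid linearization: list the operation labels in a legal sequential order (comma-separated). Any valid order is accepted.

A, B, C, F, D, E, G

step 1: A read() → 9 — value 9
step 2: B read() → 9 — value 9
step 3: C write(25) — value 25
step 4: F write(53) — value 53
step 5: D read() → 53 — value 53
step 6: E read() → 53 — value 53
step 7: G read() → 53 — value 53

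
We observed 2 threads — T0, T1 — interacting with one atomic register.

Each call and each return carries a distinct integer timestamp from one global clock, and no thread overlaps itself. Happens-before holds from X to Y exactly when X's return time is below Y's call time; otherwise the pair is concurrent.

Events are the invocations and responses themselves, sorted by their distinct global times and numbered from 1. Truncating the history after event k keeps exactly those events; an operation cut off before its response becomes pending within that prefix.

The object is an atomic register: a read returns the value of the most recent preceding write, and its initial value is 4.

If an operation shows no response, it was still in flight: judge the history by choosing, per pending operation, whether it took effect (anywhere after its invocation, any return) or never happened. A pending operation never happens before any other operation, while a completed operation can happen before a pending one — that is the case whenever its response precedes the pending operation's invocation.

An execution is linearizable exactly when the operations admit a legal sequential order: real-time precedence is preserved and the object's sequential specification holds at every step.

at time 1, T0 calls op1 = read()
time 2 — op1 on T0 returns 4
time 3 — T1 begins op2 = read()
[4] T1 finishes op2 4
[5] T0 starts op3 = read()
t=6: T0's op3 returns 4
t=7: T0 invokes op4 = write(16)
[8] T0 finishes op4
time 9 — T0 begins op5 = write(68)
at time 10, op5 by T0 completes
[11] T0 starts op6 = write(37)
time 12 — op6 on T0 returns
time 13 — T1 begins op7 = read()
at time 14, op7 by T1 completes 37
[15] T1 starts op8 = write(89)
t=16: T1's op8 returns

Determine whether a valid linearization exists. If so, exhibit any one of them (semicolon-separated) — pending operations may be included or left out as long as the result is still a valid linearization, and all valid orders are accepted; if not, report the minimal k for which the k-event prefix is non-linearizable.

step 1: op1 read() → 4 — value 4
step 2: op2 read() → 4 — value 4
step 3: op3 read() → 4 — value 4
step 4: op4 write(16) — value 16
step 5: op5 write(68) — value 68
step 6: op6 write(37) — value 37
step 7: op7 read() → 37 — value 37
step 8: op8 write(89) — value 89

linearizable — witness: op1; op2; op3; op4; op5; op6; op7; op8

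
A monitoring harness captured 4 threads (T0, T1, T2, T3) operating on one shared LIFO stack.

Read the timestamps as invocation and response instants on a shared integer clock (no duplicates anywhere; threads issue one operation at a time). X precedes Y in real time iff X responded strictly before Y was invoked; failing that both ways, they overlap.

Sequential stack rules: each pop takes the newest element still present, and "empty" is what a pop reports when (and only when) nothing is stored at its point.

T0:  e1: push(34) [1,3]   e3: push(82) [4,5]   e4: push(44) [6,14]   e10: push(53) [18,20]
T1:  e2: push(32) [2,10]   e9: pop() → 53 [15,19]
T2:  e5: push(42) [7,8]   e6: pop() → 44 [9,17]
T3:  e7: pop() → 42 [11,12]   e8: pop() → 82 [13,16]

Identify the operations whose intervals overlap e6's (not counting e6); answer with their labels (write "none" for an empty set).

e6 spans [9,17]; an op avoiding the whole window 9..17 is ordered, any other is concurrent
e1 [1,3]: before
e2 [2,10]: concurrent
e3 [4,5]: before
e4 [6,14]: concurrent
e5 [7,8]: before
e7 [11,12]: concurrent
e8 [13,16]: concurrent
e9 [15,19]: concurrent
e10 [18,20]: after

e2, e4, e7, e8, e9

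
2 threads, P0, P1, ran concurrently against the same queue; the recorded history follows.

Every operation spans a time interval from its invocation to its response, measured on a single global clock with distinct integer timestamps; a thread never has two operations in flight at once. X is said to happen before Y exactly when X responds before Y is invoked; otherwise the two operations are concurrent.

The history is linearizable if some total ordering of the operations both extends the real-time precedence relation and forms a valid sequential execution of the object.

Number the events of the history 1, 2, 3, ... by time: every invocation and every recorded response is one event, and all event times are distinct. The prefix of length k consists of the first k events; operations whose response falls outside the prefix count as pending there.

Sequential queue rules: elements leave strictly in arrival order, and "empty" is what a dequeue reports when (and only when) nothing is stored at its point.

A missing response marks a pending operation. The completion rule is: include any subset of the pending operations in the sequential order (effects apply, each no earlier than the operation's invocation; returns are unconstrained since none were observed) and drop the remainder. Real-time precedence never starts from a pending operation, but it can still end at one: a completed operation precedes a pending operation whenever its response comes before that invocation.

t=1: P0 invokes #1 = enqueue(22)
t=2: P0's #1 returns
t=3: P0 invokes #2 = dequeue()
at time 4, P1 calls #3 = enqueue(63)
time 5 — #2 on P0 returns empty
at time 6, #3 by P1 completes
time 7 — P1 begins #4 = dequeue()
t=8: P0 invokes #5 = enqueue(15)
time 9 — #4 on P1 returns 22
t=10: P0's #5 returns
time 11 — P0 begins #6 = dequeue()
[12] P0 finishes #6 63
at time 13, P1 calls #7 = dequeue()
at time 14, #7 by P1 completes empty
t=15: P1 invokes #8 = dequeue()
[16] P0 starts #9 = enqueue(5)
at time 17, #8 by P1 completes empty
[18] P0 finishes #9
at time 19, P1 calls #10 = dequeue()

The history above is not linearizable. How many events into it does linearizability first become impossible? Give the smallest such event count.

a valid linearization of events 1..4 exists, for instance #1:
after step 1 (#1 enqueue(22)): queue <22>
adding event 5 (#2 responds at 5) leaves no legal real-time order
including or dropping the 1 pending operation (#3) in any combination fails
e.g. #1, #2 (pending dropped): illegal at step 2, since #2 dequeue() → empty cannot apply there

5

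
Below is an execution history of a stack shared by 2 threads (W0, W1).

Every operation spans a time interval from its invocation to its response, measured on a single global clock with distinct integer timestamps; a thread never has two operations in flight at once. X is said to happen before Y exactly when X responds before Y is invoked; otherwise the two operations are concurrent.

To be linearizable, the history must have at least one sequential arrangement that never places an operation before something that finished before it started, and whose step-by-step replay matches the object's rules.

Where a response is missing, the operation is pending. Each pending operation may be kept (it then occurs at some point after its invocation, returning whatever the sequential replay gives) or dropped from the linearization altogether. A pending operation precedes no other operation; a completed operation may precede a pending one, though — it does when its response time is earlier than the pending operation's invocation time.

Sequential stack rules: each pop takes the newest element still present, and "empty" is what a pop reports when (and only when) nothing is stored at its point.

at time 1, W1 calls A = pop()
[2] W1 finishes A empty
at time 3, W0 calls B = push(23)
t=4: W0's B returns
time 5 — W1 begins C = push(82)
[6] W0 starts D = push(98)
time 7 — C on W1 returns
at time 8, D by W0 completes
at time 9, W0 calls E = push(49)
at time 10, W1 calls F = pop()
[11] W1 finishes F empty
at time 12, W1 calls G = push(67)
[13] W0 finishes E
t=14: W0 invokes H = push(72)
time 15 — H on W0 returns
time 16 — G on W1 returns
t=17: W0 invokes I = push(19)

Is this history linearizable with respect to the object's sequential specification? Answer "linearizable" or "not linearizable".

not linearizable

cut after 10 events: linearizable; cut after 11 events (F responds, time 11): not linearizable
all 2 real-time-respecting orders fail — 5 completed stack operations, no legal replay
every completion of the 1 pending operation (E) was checked; none linearizes
take A, B, C, D, F (pending dropped): step 5 already fails, because F pop() → empty cannot occur there
take A, B, D, C, F (pending dropped): step 5 already fails, because F pop() → empty cannot occur there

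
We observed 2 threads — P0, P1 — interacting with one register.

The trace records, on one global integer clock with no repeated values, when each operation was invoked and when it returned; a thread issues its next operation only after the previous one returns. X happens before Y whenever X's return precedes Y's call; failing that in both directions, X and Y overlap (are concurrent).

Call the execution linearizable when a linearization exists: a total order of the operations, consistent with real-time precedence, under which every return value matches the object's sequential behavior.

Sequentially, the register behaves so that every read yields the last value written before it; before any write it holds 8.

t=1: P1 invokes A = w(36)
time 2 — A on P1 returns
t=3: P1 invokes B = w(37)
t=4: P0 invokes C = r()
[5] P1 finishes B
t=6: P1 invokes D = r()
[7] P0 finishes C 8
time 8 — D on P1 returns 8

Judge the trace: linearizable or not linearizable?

events 1..6 are fine; event 7 — the response of C at time 7 — makes the prefix non-linearizable
checked exhaustively: 2 real-time-consistent orders of 3 completed operations, zero legal register replays
include/drop combinations of the 1 pending operation (D) were all tried; none helps
take A, B, C (pending dropped): step 3 already fails, because C r() → 8 cannot occur there
take A, C, B (pending dropped): step 2 already fails, because C r() → 8 cannot occur there

not linearizable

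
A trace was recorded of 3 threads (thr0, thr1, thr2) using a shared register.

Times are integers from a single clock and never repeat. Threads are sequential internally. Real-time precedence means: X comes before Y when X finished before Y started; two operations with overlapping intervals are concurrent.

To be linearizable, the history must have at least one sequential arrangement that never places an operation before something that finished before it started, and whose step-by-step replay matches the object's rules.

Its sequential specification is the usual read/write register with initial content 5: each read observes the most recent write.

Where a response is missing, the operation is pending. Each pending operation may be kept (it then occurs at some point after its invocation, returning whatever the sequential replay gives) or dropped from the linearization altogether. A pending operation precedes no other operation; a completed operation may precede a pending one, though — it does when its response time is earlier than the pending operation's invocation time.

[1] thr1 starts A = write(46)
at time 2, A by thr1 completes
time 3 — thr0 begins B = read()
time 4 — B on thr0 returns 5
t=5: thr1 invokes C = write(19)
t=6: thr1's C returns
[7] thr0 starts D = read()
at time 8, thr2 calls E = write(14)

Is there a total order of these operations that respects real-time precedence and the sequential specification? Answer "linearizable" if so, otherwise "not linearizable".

prefix check: 1..3 passes, 1..4 fails once B's time-4 response joins
a single order respects real time; the 2 completed register operations fail replay along it
take A, B: step 2 already fails, because B read() → 5 cannot occur there

not linearizable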